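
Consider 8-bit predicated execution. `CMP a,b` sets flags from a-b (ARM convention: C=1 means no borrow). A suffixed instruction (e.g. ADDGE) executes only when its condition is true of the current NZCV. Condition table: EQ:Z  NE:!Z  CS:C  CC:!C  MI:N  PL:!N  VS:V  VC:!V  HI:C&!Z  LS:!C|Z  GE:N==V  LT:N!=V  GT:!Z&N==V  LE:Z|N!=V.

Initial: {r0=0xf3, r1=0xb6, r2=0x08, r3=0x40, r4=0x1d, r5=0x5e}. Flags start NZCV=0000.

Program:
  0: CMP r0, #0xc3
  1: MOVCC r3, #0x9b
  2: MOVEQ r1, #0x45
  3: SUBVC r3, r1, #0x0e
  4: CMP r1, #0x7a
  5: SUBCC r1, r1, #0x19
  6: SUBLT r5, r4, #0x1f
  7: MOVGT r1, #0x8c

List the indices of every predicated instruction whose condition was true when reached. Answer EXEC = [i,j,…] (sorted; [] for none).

EXEC = [3,6]

0: ✓ CMP  NZCV=0010
1: · MOVCC
2: · MOVEQ
3: ✓ SUBVC  r3←0xa8
4: ✓ CMP  NZCV=0011
5: · SUBCC
6: ✓ SUBLT  r5←0xfe
7: · MOVGT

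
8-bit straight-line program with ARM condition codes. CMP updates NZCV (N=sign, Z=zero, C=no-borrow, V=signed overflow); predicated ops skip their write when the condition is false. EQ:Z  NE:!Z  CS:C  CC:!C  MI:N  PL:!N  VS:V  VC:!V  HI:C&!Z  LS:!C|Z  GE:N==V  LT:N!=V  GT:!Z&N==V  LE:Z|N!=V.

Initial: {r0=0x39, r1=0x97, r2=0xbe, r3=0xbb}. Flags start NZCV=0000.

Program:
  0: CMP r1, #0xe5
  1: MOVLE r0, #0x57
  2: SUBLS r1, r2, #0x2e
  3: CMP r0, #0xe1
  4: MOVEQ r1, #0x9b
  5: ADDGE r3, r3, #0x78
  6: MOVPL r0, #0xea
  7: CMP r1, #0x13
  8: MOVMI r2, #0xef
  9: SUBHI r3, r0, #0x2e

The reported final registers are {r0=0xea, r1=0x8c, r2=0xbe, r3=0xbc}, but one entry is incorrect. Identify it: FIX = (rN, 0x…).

FIX = (r1, 0x90)

[0] flags=1000 → (cmp)
[1] flags=1000 LE?T → r0=0x57
[2] flags=1000 LS?T → r1=0x90
[3] flags=0000 → (cmp)
[4] flags=0000 EQ?F → skip
[5] flags=0000 GE?T → r3=0x33
[6] flags=0000 PL?T → r0=0xea
[7] flags=0011 → (cmp)
[8] flags=0011 MI?F → skip
[9] flags=0011 HI?T → r3=0xbc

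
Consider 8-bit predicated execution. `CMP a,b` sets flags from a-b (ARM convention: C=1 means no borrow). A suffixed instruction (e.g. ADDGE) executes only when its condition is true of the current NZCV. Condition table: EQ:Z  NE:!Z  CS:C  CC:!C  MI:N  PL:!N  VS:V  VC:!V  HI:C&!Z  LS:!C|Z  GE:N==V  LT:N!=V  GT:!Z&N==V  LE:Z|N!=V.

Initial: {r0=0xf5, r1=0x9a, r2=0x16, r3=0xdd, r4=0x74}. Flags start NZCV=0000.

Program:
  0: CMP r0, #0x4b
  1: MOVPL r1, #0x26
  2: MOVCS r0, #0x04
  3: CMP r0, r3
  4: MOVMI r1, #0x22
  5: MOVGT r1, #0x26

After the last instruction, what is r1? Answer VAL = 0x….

VAL = 0x26

0: ✓ CMP  NZCV=1010
1: · MOVPL
2: ✓ MOVCS  r0←0x04
3: ✓ CMP  NZCV=0000
4: · MOVMI
5: ✓ MOVGT  r1←0x26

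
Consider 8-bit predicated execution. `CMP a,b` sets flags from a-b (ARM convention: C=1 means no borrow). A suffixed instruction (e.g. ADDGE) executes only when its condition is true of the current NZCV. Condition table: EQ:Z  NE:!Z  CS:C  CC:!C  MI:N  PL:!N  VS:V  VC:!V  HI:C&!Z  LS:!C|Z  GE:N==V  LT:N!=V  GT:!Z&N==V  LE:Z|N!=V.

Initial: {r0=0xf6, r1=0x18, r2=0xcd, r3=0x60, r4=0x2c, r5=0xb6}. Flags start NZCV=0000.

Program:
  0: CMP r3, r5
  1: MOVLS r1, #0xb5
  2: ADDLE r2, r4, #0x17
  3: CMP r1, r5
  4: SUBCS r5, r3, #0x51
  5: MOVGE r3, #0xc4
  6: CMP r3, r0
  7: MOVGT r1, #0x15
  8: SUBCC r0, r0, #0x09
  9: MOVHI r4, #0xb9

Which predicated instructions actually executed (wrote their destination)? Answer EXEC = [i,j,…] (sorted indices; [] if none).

EXEC = [1,7,8]

[0] flags=1001 → (cmp)
[1] flags=1001 LS?T → r1=0xb5
[2] flags=1001 LE?F → skip
[3] flags=1000 → (cmp)
[4] flags=1000 CS?F → skip
[5] flags=1000 GE?F → skip
[6] flags=0000 → (cmp)
[7] flags=0000 GT?T → r1=0x15
[8] flags=0000 CC?T → r0=0xed
[9] flags=0000 HI?F → skip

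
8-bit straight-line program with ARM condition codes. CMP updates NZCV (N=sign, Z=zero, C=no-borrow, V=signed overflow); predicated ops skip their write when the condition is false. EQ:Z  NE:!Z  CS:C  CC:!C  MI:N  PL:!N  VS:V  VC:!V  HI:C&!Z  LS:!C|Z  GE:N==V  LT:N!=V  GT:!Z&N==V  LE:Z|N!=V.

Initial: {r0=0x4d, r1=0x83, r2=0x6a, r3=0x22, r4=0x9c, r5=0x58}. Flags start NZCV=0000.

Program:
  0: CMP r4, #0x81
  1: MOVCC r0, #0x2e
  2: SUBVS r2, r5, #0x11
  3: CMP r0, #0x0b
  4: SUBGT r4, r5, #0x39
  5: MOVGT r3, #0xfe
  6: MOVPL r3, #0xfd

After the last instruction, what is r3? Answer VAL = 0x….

0: ✓ CMP  NZCV=0010
1: · MOVCC
2: · SUBVS
3: ✓ CMP  NZCV=0010
4: ✓ SUBGT  r4←0x1f
5: ✓ MOVGT  r3←0xfe
6: ✓ MOVPL  r3←0xfd

VAL = 0xfd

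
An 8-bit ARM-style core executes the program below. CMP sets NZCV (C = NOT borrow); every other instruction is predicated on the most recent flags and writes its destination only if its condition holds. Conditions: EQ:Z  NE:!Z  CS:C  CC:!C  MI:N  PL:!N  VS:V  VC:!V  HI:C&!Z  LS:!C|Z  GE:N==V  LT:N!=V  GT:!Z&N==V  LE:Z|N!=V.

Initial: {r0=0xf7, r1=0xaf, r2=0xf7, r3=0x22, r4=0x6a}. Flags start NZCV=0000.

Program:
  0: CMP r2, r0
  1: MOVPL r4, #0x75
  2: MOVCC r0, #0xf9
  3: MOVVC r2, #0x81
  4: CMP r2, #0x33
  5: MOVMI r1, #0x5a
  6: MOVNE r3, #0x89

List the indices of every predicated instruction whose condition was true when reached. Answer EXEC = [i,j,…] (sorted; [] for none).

EXEC = [1,3,6]

[0] flags=0110 → (cmp)
[1] flags=0110 PL?T → r4=0x75
[2] flags=0110 CC?F → skip
[3] flags=0110 VC?T → r2=0x81
[4] flags=0011 → (cmp)
[5] flags=0011 MI?F → skip
[6] flags=0011 NE?T → r3=0x89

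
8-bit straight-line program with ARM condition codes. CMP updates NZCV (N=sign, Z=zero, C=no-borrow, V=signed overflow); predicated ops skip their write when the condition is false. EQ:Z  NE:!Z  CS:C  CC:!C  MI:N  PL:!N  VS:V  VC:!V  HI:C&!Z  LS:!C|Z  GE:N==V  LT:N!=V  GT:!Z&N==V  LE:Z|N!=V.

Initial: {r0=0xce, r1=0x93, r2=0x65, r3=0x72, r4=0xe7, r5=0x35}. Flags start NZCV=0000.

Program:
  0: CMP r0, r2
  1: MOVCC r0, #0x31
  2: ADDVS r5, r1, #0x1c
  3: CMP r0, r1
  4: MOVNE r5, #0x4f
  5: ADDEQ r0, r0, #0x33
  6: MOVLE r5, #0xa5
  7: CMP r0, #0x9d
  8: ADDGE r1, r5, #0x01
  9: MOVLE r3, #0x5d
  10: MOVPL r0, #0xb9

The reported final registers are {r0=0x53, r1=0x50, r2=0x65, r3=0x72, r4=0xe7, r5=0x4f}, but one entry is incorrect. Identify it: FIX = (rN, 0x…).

0: ✓ CMP  NZCV=0011
1: · MOVCC
2: ✓ ADDVS  r5←0xaf
3: ✓ CMP  NZCV=0010
4: ✓ MOVNE  r5←0x4f
5: · ADDEQ
6: · MOVLE
7: ✓ CMP  NZCV=0010
8: ✓ ADDGE  r1←0x50
9: · MOVLE
10: ✓ MOVPL  r0←0xb9

FIX = (r0, 0xb9)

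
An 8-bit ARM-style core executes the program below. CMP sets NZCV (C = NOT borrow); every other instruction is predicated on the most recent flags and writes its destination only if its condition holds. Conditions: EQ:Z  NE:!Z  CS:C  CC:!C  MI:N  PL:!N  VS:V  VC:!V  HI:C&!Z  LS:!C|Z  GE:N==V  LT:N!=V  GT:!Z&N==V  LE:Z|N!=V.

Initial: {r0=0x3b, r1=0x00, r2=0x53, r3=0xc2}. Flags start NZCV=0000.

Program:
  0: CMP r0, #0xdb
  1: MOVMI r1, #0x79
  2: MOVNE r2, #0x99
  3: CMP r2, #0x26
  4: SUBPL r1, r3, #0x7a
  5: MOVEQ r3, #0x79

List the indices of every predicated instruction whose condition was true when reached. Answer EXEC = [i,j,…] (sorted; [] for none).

EXEC = [2,4]

[0] flags=0000 → (cmp)
[1] flags=0000 MI?F → skip
[2] flags=0000 NE?T → r2=0x99
[3] flags=0011 → (cmp)
[4] flags=0011 PL?T → r1=0x48
[5] flags=0011 EQ?F → skip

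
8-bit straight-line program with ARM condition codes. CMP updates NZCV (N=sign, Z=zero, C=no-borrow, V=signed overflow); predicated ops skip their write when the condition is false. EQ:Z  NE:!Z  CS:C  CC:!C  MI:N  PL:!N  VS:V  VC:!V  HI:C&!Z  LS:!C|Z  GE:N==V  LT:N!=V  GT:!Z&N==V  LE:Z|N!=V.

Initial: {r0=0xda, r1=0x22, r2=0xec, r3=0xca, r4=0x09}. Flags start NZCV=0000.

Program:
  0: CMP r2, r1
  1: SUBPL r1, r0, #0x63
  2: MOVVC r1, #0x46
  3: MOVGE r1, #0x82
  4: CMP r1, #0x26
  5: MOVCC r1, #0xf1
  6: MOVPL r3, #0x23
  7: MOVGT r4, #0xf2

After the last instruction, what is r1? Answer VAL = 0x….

VAL = 0x46

[0] flags=1010 → (cmp)
[1] flags=1010 PL?F → skip
[2] flags=1010 VC?T → r1=0x46
[3] flags=1010 GE?F → skip
[4] flags=0010 → (cmp)
[5] flags=0010 CC?F → skip
[6] flags=0010 PL?T → r3=0x23
[7] flags=0010 GT?T → r4=0xf2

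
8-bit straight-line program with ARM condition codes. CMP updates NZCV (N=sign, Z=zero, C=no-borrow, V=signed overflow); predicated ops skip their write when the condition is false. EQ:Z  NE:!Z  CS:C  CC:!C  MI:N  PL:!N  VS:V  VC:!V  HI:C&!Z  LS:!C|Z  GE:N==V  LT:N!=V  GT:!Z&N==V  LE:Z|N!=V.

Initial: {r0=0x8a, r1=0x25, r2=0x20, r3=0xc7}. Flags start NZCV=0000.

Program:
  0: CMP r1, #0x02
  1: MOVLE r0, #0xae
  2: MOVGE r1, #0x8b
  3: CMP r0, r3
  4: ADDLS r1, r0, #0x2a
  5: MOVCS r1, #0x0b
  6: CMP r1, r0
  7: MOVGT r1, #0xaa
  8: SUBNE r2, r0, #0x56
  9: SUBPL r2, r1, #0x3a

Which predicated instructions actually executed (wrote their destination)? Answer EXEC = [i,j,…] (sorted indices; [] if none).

[0] flags=0010 → (cmp)
[1] flags=0010 LE?F → skip
[2] flags=0010 GE?T → r1=0x8b
[3] flags=1000 → (cmp)
[4] flags=1000 LS?T → r1=0xb4
[5] flags=1000 CS?F → skip
[6] flags=0010 → (cmp)
[7] flags=0010 GT?T → r1=0xaa
[8] flags=0010 NE?T → r2=0x34
[9] flags=0010 PL?T → r2=0x70

EXEC = [2,4,7,8,9]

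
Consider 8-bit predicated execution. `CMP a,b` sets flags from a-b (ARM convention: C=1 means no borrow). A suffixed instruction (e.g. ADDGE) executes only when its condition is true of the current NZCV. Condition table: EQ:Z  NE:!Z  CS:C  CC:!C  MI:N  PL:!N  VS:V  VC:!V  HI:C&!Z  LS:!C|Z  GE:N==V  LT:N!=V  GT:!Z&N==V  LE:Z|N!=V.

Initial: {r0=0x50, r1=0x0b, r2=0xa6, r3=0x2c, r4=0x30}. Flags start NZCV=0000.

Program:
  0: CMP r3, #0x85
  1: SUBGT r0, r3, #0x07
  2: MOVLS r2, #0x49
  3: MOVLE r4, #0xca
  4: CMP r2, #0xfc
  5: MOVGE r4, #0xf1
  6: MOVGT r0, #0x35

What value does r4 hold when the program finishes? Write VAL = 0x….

VAL = 0xf1

0: ✓ CMP  NZCV=1001
1: ✓ SUBGT  r0←0x25
2: ✓ MOVLS  r2←0x49
3: · MOVLE
4: ✓ CMP  NZCV=0000
5: ✓ MOVGE  r4←0xf1
6: ✓ MOVGT  r0←0x35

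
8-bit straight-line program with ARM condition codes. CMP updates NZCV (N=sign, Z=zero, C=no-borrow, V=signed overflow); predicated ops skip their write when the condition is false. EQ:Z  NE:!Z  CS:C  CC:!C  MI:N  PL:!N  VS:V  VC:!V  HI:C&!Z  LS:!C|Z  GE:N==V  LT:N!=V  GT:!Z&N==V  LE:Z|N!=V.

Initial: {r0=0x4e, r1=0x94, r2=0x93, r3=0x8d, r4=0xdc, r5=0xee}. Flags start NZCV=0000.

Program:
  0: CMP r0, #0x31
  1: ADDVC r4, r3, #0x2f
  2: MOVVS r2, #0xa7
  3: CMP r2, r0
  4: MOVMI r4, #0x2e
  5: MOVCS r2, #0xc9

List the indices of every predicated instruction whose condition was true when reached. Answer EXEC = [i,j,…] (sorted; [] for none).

[0] flags=0010 → (cmp)
[1] flags=0010 VC?T → r4=0xbc
[2] flags=0010 VS?F → skip
[3] flags=0011 → (cmp)
[4] flags=0011 MI?F → skip
[5] flags=0011 CS?T → r2=0xc9

EXEC = [1,5]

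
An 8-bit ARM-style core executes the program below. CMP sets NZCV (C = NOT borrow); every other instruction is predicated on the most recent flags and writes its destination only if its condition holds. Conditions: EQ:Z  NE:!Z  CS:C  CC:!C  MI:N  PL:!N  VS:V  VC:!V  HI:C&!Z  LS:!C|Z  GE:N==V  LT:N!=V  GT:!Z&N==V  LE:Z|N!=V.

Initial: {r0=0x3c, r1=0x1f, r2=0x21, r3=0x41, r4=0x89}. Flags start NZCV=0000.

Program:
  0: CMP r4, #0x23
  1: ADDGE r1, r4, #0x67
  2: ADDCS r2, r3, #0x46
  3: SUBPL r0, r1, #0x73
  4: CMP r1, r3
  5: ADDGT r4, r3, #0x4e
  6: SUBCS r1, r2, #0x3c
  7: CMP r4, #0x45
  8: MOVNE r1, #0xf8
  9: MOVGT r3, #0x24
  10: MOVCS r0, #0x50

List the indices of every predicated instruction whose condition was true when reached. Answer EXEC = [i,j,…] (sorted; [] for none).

[0] flags=0011 → (cmp)
[1] flags=0011 GE?F → skip
[2] flags=0011 CS?T → r2=0x87
[3] flags=0011 PL?T → r0=0xac
[4] flags=1000 → (cmp)
[5] flags=1000 GT?F → skip
[6] flags=1000 CS?F → skip
[7] flags=0011 → (cmp)
[8] flags=0011 NE?T → r1=0xf8
[9] flags=0011 GT?F → skip
[10] flags=0011 CS?T → r0=0x50

EXEC = [2,3,8,10]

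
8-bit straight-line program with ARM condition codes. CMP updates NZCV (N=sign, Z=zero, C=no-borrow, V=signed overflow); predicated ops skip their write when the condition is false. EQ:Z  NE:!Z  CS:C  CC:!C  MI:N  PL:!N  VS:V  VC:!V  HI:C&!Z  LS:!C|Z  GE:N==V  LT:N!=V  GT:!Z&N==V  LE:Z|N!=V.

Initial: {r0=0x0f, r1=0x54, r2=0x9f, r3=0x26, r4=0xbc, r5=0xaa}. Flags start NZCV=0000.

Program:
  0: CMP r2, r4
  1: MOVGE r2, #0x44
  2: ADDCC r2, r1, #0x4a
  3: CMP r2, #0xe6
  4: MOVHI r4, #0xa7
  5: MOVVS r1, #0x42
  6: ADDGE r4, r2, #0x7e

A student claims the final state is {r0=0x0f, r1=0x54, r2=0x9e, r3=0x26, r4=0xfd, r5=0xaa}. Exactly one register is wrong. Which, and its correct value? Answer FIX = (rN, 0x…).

0: ✓ CMP  NZCV=1000
1: · MOVGE
2: ✓ ADDCC  r2←0x9e
3: ✓ CMP  NZCV=1000
4: · MOVHI
5: · MOVVS
6: · ADDGE

FIX = (r4, 0xbc)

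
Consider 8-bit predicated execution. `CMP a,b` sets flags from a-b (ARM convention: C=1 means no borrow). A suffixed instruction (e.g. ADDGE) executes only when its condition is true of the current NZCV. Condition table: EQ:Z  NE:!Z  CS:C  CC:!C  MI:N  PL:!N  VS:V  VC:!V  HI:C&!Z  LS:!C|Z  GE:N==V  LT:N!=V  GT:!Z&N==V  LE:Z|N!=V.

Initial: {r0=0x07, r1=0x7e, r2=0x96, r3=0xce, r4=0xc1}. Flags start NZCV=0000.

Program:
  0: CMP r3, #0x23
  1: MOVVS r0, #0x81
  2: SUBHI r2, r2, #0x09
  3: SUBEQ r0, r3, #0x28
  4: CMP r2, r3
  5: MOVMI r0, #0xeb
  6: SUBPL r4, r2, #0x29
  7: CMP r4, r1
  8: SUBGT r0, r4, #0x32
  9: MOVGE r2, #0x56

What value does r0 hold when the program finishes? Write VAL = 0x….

VAL = 0xeb

[0] flags=1010 → (cmp)
[1] flags=1010 VS?F → skip
[2] flags=1010 HI?T → r2=0x8d
[3] flags=1010 EQ?F → skip
[4] flags=1000 → (cmp)
[5] flags=1000 MI?T → r0=0xeb
[6] flags=1000 PL?F → skip
[7] flags=0011 → (cmp)
[8] flags=0011 GT?F → skip
[9] flags=0011 GE?F → skip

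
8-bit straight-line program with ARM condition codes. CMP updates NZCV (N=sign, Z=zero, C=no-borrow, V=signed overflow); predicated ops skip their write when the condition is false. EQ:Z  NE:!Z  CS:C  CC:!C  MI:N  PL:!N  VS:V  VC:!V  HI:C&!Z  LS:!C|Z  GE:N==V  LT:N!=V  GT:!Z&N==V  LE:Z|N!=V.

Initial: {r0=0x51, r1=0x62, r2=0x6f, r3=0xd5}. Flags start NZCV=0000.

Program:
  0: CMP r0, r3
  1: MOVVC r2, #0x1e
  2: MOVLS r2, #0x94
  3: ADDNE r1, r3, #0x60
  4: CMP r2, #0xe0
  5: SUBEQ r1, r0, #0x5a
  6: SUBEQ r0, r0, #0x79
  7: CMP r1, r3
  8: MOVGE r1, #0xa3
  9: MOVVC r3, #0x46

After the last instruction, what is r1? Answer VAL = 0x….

[0] flags=0000 → (cmp)
[1] flags=0000 VC?T → r2=0x1e
[2] flags=0000 LS?T → r2=0x94
[3] flags=0000 NE?T → r1=0x35
[4] flags=1000 → (cmp)
[5] flags=1000 EQ?F → skip
[6] flags=1000 EQ?F → skip
[7] flags=0000 → (cmp)
[8] flags=0000 GE?T → r1=0xa3
[9] flags=0000 VC?T → r3=0x46

VAL = 0xa3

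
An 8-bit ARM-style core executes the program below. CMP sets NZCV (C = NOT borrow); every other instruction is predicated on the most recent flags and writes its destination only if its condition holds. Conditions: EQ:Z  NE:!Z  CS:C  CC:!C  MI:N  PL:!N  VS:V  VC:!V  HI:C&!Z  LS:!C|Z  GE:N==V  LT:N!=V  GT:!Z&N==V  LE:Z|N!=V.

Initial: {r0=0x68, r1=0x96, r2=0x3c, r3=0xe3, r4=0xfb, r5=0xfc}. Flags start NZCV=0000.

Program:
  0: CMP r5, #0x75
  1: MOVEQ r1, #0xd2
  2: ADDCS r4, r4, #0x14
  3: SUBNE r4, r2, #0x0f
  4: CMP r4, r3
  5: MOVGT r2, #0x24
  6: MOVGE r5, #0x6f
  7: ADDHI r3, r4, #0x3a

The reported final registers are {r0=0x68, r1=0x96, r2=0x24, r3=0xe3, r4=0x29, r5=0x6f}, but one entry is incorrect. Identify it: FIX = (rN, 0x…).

FIX = (r4, 0x2d)

[0] flags=1010 → (cmp)
[1] flags=1010 EQ?F → skip
[2] flags=1010 CS?T → r4=0x0f
[3] flags=1010 NE?T → r4=0x2d
[4] flags=0000 → (cmp)
[5] flags=0000 GT?T → r2=0x24
[6] flags=0000 GE?T → r5=0x6f
[7] flags=0000 HI?F → skip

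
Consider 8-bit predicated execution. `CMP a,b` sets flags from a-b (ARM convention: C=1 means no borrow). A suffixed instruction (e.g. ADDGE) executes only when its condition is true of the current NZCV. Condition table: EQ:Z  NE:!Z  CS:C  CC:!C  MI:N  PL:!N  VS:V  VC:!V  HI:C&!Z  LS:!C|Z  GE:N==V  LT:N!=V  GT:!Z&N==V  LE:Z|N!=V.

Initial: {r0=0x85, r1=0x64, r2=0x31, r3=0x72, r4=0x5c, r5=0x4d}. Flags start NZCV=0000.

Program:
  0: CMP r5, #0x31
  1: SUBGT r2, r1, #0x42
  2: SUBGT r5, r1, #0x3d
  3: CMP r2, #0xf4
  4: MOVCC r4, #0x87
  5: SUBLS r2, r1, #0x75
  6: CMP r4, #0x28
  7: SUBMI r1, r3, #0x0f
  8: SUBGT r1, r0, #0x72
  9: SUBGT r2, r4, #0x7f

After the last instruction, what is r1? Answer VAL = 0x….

VAL = 0x64

0: ✓ CMP  NZCV=0010
1: ✓ SUBGT  r2←0x22
2: ✓ SUBGT  r5←0x27
3: ✓ CMP  NZCV=0000
4: ✓ MOVCC  r4←0x87
5: ✓ SUBLS  r2←0xef
6: ✓ CMP  NZCV=0011
7: · SUBMI
8: · SUBGT
9: · SUBGT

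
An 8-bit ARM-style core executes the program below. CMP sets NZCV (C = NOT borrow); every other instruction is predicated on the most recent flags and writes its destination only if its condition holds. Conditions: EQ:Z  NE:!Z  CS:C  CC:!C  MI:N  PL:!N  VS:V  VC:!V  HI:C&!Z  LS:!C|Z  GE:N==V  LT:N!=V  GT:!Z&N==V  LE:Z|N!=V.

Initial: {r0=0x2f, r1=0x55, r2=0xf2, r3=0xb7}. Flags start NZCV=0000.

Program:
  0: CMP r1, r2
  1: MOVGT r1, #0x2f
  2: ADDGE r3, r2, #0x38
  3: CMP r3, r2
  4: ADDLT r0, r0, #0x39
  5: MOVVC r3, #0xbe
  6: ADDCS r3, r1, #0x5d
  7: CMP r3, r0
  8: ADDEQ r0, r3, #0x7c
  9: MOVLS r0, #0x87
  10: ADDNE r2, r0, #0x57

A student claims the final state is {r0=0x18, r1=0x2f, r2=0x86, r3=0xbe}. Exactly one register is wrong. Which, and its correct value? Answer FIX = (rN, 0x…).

0: ✓ CMP  NZCV=0000
1: ✓ MOVGT  r1←0x2f
2: ✓ ADDGE  r3←0x2a
3: ✓ CMP  NZCV=0000
4: · ADDLT
5: ✓ MOVVC  r3←0xbe
6: · ADDCS
7: ✓ CMP  NZCV=1010
8: · ADDEQ
9: · MOVLS
10: ✓ ADDNE  r2←0x86

FIX = (r0, 0x2f)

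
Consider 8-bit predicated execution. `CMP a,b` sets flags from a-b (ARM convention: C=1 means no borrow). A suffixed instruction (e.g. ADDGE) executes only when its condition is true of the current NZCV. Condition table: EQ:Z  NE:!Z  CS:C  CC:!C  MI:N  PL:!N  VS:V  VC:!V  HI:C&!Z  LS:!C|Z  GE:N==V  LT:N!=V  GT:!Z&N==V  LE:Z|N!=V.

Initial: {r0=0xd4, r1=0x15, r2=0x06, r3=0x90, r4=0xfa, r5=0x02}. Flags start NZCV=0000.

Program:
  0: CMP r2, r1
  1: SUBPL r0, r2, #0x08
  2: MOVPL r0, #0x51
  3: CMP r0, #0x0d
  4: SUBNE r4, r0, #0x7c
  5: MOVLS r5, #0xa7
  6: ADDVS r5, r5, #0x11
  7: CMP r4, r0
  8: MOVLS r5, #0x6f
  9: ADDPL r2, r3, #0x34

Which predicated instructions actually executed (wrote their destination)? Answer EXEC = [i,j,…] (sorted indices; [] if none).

EXEC = [4,8]

0: ✓ CMP  NZCV=1000
1: · SUBPL
2: · MOVPL
3: ✓ CMP  NZCV=1010
4: ✓ SUBNE  r4←0x58
5: · MOVLS
6: · ADDVS
7: ✓ CMP  NZCV=1001
8: ✓ MOVLS  r5←0x6f
9: · ADDPL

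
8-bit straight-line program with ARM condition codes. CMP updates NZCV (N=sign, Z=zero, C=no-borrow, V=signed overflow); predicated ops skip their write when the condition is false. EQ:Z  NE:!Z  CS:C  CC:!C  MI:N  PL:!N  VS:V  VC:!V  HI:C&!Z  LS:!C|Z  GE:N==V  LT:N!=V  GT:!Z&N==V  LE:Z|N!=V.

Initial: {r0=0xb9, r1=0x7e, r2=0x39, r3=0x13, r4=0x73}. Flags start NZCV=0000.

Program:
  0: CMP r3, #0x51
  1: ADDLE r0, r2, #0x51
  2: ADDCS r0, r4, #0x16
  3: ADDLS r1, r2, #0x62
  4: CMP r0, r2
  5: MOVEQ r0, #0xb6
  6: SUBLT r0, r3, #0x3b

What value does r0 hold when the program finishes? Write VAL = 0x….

VAL = 0xd8

[0] flags=1000 → (cmp)
[1] flags=1000 LE?T → r0=0x8a
[2] flags=1000 CS?F → skip
[3] flags=1000 LS?T → r1=0x9b
[4] flags=0011 → (cmp)
[5] flags=0011 EQ?F → skip
[6] flags=0011 LT?T → r0=0xd8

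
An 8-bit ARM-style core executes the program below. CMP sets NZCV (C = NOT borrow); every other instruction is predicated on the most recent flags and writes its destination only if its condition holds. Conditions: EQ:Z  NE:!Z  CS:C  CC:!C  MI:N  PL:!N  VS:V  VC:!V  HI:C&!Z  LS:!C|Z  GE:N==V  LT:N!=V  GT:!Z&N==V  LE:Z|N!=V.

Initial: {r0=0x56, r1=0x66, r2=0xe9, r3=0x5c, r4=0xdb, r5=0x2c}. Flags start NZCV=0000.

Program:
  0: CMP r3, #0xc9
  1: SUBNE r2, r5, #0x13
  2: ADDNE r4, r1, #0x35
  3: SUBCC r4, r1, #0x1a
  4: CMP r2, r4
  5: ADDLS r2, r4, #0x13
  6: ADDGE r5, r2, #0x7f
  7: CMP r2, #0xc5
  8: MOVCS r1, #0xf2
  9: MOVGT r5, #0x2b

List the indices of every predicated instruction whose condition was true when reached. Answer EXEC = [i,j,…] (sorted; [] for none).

EXEC = [1,2,3,5,9]

0: ✓ CMP  NZCV=1001
1: ✓ SUBNE  r2←0x19
2: ✓ ADDNE  r4←0x9b
3: ✓ SUBCC  r4←0x4c
4: ✓ CMP  NZCV=1000
5: ✓ ADDLS  r2←0x5f
6: · ADDGE
7: ✓ CMP  NZCV=1001
8: · MOVCS
9: ✓ MOVGT  r5←0x2b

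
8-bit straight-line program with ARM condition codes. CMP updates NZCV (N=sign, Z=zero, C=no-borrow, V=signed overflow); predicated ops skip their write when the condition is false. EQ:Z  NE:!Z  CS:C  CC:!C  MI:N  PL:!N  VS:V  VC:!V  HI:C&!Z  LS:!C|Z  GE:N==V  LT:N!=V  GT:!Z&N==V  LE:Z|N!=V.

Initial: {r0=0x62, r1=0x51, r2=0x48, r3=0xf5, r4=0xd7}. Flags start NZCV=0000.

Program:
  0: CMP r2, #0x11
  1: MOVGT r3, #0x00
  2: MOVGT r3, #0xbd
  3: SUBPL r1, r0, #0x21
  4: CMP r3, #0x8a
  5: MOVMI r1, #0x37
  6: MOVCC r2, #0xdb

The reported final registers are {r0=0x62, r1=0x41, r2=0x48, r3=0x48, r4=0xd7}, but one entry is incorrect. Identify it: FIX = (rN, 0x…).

[0] flags=0010 → (cmp)
[1] flags=0010 GT?T → r3=0x00
[2] flags=0010 GT?T → r3=0xbd
[3] flags=0010 PL?T → r1=0x41
[4] flags=0010 → (cmp)
[5] flags=0010 MI?F → skip
[6] flags=0010 CC?F → skip

FIX = (r3, 0xbd)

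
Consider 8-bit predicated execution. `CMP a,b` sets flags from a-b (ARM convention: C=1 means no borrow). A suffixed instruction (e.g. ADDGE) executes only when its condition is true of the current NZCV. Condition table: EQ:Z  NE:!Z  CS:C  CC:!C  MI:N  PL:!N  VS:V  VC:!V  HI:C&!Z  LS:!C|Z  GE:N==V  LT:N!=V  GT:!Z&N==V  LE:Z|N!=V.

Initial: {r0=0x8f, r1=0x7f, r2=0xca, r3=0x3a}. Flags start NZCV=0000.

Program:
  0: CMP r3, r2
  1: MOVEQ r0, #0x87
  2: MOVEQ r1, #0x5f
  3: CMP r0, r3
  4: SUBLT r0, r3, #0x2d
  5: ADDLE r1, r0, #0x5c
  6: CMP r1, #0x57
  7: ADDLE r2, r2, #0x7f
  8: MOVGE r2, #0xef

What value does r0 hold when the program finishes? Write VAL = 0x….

0: ✓ CMP  NZCV=0000
1: · MOVEQ
2: · MOVEQ
3: ✓ CMP  NZCV=0011
4: ✓ SUBLT  r0←0x0d
5: ✓ ADDLE  r1←0x69
6: ✓ CMP  NZCV=0010
7: · ADDLE
8: ✓ MOVGE  r2←0xef

VAL = 0x0d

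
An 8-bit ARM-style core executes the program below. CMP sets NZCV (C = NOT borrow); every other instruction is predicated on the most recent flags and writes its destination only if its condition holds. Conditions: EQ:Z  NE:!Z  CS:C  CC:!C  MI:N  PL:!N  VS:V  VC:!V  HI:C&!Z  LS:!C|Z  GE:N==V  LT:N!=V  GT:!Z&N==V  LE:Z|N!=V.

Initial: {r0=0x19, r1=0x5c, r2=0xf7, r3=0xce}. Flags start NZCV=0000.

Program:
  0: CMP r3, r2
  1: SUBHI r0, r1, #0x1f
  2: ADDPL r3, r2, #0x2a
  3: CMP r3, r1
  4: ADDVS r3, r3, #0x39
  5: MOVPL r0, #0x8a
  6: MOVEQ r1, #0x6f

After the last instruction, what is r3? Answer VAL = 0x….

VAL = 0x07

0: ✓ CMP  NZCV=1000
1: · SUBHI
2: · ADDPL
3: ✓ CMP  NZCV=0011
4: ✓ ADDVS  r3←0x07
5: ✓ MOVPL  r0←0x8a
6: · MOVEQ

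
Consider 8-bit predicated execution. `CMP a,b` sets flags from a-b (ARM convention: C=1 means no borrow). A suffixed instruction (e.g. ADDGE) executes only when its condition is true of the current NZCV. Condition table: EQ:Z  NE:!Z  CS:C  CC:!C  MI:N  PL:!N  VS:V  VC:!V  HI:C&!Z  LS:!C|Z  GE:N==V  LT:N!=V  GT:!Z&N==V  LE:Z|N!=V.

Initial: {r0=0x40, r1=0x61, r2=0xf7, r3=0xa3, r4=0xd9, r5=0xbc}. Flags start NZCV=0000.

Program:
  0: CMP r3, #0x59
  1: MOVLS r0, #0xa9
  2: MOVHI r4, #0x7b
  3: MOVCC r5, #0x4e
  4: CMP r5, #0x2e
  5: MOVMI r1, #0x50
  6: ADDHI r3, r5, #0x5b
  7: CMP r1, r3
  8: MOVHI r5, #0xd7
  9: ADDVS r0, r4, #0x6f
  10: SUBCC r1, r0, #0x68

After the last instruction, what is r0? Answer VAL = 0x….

VAL = 0x40

[0] flags=0011 → (cmp)
[1] flags=0011 LS?F → skip
[2] flags=0011 HI?T → r4=0x7b
[3] flags=0011 CC?F → skip
[4] flags=1010 → (cmp)
[5] flags=1010 MI?T → r1=0x50
[6] flags=1010 HI?T → r3=0x17
[7] flags=0010 → (cmp)
[8] flags=0010 HI?T → r5=0xd7
[9] flags=0010 VS?F → skip
[10] flags=0010 CC?F → skip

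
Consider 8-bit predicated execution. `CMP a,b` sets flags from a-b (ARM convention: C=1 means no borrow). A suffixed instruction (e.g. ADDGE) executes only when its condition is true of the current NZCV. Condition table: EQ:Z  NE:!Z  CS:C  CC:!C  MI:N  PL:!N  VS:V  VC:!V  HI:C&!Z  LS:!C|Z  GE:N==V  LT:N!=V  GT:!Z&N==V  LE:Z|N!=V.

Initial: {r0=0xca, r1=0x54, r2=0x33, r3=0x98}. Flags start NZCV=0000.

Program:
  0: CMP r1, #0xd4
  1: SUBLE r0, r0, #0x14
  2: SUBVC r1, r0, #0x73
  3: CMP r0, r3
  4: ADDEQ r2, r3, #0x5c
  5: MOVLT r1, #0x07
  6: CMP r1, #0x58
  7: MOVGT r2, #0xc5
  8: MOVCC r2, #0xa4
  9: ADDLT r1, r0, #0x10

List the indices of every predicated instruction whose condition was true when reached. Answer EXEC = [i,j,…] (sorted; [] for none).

0: ✓ CMP  NZCV=1001
1: · SUBLE
2: · SUBVC
3: ✓ CMP  NZCV=0010
4: · ADDEQ
5: · MOVLT
6: ✓ CMP  NZCV=1000
7: · MOVGT
8: ✓ MOVCC  r2←0xa4
9: ✓ ADDLT  r1←0xda

EXEC = [8,9]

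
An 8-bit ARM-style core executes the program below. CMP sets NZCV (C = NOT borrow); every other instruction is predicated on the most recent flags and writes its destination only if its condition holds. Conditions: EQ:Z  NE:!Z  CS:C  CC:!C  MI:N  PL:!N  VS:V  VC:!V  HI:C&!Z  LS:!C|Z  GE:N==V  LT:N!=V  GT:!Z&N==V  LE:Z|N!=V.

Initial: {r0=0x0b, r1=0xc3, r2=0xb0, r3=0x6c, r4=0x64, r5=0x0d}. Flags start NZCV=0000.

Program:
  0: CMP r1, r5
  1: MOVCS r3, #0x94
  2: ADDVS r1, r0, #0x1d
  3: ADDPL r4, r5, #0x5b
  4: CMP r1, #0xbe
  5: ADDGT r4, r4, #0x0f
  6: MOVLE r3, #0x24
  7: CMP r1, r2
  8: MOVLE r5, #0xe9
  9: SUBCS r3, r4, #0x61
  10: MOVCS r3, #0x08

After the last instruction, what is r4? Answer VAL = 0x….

VAL = 0x73

0: ✓ CMP  NZCV=1010
1: ✓ MOVCS  r3←0x94
2: · ADDVS
3: · ADDPL
4: ✓ CMP  NZCV=0010
5: ✓ ADDGT  r4←0x73
6: · MOVLE
7: ✓ CMP  NZCV=0010
8: · MOVLE
9: ✓ SUBCS  r3←0x12
10: ✓ MOVCS  r3←0x08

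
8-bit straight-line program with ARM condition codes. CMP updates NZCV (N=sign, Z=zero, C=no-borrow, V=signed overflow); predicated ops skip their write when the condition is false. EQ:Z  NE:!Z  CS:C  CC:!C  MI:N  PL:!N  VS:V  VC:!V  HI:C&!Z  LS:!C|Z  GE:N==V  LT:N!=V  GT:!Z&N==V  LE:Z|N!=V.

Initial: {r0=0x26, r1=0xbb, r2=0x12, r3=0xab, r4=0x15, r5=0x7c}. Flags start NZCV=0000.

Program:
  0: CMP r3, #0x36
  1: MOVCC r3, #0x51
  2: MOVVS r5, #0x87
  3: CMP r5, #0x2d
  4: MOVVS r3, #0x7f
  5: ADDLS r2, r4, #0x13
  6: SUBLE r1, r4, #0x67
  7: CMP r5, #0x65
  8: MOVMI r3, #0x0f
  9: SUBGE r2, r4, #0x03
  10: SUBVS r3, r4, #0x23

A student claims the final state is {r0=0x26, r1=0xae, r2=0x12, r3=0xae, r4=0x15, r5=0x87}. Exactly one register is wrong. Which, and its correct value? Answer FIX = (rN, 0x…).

0: ✓ CMP  NZCV=0011
1: · MOVCC
2: ✓ MOVVS  r5←0x87
3: ✓ CMP  NZCV=0011
4: ✓ MOVVS  r3←0x7f
5: · ADDLS
6: ✓ SUBLE  r1←0xae
7: ✓ CMP  NZCV=0011
8: · MOVMI
9: · SUBGE
10: ✓ SUBVS  r3←0xf2

FIX = (r3, 0xf2)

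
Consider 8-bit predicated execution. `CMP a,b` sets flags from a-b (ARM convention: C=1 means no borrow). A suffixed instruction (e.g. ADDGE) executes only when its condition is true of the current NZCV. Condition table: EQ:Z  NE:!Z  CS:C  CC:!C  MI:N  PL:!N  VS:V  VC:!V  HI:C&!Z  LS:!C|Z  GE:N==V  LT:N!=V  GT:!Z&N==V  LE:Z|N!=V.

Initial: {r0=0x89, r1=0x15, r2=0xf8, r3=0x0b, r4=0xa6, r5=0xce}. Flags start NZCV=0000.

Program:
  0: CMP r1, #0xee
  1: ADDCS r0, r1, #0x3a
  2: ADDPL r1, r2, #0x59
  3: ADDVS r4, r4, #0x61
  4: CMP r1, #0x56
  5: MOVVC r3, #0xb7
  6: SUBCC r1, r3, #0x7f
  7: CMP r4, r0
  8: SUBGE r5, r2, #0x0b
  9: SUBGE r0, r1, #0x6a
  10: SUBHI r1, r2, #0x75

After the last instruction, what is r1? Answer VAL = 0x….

VAL = 0x83

[0] flags=0000 → (cmp)
[1] flags=0000 CS?F → skip
[2] flags=0000 PL?T → r1=0x51
[3] flags=0000 VS?F → skip
[4] flags=1000 → (cmp)
[5] flags=1000 VC?T → r3=0xb7
[6] flags=1000 CC?T → r1=0x38
[7] flags=0010 → (cmp)
[8] flags=0010 GE?T → r5=0xed
[9] flags=0010 GE?T → r0=0xce
[10] flags=0010 HI?T → r1=0x83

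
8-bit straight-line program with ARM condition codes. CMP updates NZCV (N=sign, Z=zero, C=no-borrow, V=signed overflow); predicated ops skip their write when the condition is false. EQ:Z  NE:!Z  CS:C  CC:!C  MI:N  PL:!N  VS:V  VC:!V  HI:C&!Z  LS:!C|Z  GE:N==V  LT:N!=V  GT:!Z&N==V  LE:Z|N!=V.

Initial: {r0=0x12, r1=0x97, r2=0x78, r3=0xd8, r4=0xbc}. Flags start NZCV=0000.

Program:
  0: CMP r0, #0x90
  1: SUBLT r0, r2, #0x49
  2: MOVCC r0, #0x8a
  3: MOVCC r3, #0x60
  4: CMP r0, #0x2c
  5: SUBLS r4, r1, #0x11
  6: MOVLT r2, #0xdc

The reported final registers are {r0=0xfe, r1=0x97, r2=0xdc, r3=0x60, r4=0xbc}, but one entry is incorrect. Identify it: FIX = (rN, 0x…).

FIX = (r0, 0x8a)

0: ✓ CMP  NZCV=1001
1: · SUBLT
2: ✓ MOVCC  r0←0x8a
3: ✓ MOVCC  r3←0x60
4: ✓ CMP  NZCV=0011
5: · SUBLS
6: ✓ MOVLT  r2←0xdc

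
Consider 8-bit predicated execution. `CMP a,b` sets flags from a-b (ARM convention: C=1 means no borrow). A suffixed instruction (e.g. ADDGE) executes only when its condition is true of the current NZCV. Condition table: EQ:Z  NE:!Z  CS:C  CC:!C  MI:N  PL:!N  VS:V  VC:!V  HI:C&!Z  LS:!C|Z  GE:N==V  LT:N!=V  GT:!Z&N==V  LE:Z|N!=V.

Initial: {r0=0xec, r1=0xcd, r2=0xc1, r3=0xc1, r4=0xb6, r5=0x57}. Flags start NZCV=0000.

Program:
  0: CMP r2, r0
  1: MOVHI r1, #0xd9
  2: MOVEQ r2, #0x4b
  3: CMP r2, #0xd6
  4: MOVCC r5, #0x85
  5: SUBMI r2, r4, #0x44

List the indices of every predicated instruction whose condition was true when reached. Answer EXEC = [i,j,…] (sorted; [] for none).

EXEC = [4,5]

0: ✓ CMP  NZCV=1000
1: · MOVHI
2: · MOVEQ
3: ✓ CMP  NZCV=1000
4: ✓ MOVCC  r5←0x85
5: ✓ SUBMI  r2←0x72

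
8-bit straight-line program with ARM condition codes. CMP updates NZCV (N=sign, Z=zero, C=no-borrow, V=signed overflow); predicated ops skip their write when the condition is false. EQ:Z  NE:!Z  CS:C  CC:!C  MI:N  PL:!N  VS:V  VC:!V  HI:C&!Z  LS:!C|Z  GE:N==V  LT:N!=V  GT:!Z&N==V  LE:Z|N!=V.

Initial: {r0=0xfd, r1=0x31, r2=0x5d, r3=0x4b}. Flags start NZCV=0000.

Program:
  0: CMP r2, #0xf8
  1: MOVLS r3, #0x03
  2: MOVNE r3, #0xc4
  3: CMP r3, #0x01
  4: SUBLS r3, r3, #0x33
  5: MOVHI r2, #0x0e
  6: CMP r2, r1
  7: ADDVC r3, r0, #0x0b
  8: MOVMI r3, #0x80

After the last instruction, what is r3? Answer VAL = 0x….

[0] flags=0000 → (cmp)
[1] flags=0000 LS?T → r3=0x03
[2] flags=0000 NE?T → r3=0xc4
[3] flags=1010 → (cmp)
[4] flags=1010 LS?F → skip
[5] flags=1010 HI?T → r2=0x0e
[6] flags=1000 → (cmp)
[7] flags=1000 VC?T → r3=0x08
[8] flags=1000 MI?T → r3=0x80

VAL = 0x80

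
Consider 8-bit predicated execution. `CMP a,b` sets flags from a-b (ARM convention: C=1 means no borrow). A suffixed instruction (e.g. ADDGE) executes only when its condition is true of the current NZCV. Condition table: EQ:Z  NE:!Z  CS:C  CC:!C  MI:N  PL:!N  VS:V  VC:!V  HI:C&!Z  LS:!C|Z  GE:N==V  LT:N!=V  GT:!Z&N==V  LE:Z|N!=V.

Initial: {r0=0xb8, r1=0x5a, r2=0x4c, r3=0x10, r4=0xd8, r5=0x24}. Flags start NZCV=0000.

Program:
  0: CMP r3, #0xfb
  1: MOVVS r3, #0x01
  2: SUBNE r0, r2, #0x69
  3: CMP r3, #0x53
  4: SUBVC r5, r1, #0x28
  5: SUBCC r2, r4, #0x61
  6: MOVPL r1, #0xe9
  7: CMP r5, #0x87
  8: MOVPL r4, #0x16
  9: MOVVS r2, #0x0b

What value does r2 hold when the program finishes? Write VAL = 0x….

[0] flags=0000 → (cmp)
[1] flags=0000 VS?F → skip
[2] flags=0000 NE?T → r0=0xe3
[3] flags=1000 → (cmp)
[4] flags=1000 VC?T → r5=0x32
[5] flags=1000 CC?T → r2=0x77
[6] flags=1000 PL?F → skip
[7] flags=1001 → (cmp)
[8] flags=1001 PL?F → skip
[9] flags=1001 VS?T → r2=0x0b

VAL = 0x0b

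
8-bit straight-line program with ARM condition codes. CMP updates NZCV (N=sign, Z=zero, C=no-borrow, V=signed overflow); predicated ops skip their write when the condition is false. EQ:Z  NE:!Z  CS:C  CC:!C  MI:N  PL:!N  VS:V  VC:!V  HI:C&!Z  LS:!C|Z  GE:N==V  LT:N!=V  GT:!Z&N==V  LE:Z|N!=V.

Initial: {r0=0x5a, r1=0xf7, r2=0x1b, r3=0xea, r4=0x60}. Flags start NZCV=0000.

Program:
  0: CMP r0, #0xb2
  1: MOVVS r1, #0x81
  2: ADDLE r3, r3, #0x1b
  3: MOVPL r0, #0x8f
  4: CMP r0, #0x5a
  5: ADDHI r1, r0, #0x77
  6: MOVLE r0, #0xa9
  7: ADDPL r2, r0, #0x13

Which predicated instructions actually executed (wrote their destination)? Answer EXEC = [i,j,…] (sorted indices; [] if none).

EXEC = [1,6,7]

0: ✓ CMP  NZCV=1001
1: ✓ MOVVS  r1←0x81
2: · ADDLE
3: · MOVPL
4: ✓ CMP  NZCV=0110
5: · ADDHI
6: ✓ MOVLE  r0←0xa9
7: ✓ ADDPL  r2←0xbc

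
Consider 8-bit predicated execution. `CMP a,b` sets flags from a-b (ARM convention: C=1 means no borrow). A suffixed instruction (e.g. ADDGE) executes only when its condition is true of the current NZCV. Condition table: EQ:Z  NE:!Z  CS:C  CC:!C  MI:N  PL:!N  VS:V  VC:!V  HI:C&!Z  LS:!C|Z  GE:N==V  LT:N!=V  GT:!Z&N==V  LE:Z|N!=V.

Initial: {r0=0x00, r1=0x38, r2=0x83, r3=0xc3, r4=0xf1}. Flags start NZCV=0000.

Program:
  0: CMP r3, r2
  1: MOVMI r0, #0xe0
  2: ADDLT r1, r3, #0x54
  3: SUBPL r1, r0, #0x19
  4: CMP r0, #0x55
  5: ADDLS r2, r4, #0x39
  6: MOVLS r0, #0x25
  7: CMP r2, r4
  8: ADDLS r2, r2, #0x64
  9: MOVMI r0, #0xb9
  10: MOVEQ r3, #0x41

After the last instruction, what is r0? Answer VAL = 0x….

VAL = 0x25

0: ✓ CMP  NZCV=0010
1: · MOVMI
2: · ADDLT
3: ✓ SUBPL  r1←0xe7
4: ✓ CMP  NZCV=1000
5: ✓ ADDLS  r2←0x2a
6: ✓ MOVLS  r0←0x25
7: ✓ CMP  NZCV=0000
8: ✓ ADDLS  r2←0x8e
9: · MOVMI
10: · MOVEQ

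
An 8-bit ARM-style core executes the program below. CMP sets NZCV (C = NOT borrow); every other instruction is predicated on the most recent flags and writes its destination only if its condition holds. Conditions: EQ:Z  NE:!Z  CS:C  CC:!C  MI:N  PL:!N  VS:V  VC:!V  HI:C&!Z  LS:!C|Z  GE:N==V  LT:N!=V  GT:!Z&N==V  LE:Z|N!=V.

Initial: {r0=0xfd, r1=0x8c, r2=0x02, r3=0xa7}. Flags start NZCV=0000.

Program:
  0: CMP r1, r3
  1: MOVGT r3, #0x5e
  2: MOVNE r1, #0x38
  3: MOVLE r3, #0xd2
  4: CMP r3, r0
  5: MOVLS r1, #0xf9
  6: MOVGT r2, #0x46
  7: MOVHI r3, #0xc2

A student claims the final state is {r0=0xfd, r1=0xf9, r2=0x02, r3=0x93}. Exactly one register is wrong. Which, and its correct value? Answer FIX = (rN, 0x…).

FIX = (r3, 0xd2)

[0] flags=1000 → (cmp)
[1] flags=1000 GT?F → skip
[2] flags=1000 NE?T → r1=0x38
[3] flags=1000 LE?T → r3=0xd2
[4] flags=1000 → (cmp)
[5] flags=1000 LS?T → r1=0xf9
[6] flags=1000 GT?F → skip
[7] flags=1000 HI?F → skip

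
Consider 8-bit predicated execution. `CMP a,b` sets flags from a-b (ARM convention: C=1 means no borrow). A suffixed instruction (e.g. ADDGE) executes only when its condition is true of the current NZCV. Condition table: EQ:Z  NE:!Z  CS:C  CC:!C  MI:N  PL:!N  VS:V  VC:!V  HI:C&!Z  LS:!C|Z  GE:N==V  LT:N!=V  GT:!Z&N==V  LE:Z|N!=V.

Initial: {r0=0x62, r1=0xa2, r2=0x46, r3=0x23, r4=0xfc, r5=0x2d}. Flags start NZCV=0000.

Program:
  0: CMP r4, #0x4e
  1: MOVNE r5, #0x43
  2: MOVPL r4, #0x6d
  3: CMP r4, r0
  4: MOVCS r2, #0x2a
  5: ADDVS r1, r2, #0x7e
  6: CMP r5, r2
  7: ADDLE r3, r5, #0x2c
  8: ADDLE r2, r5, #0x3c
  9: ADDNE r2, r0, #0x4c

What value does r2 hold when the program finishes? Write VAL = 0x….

VAL = 0xae

[0] flags=1010 → (cmp)
[1] flags=1010 NE?T → r5=0x43
[2] flags=1010 PL?F → skip
[3] flags=1010 → (cmp)
[4] flags=1010 CS?T → r2=0x2a
[5] flags=1010 VS?F → skip
[6] flags=0010 → (cmp)
[7] flags=0010 LE?F → skip
[8] flags=0010 LE?F → skip
[9] flags=0010 NE?T → r2=0xae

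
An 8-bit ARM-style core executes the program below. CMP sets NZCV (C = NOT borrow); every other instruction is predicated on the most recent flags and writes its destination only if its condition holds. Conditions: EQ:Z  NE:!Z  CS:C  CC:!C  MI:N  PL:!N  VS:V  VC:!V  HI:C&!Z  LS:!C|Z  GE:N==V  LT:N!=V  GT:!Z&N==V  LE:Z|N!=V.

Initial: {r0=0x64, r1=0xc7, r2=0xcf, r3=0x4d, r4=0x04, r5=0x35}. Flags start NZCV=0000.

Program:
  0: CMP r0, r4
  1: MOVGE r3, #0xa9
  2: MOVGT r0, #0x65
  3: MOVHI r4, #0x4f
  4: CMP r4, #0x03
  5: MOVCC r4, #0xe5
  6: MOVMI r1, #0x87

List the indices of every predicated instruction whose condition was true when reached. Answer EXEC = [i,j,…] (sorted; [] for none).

[0] flags=0010 → (cmp)
[1] flags=0010 GE?T → r3=0xa9
[2] flags=0010 GT?T → r0=0x65
[3] flags=0010 HI?T → r4=0x4f
[4] flags=0010 → (cmp)
[5] flags=0010 CC?F → skip
[6] flags=0010 MI?F → skip

EXEC = [1,2,3]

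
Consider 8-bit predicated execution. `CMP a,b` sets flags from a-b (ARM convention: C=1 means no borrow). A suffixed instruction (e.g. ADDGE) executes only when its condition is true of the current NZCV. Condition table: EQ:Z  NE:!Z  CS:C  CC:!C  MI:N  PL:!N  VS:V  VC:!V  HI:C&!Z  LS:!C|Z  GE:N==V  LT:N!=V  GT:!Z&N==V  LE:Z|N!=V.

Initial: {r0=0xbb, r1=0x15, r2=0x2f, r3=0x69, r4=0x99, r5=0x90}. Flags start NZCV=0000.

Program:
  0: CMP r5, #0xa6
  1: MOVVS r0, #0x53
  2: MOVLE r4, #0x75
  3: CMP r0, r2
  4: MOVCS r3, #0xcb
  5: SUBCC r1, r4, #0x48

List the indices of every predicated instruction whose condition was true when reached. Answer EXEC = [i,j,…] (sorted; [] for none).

0: ✓ CMP  NZCV=1000
1: · MOVVS
2: ✓ MOVLE  r4←0x75
3: ✓ CMP  NZCV=1010
4: ✓ MOVCS  r3←0xcb
5: · SUBCC

EXEC = [2,4]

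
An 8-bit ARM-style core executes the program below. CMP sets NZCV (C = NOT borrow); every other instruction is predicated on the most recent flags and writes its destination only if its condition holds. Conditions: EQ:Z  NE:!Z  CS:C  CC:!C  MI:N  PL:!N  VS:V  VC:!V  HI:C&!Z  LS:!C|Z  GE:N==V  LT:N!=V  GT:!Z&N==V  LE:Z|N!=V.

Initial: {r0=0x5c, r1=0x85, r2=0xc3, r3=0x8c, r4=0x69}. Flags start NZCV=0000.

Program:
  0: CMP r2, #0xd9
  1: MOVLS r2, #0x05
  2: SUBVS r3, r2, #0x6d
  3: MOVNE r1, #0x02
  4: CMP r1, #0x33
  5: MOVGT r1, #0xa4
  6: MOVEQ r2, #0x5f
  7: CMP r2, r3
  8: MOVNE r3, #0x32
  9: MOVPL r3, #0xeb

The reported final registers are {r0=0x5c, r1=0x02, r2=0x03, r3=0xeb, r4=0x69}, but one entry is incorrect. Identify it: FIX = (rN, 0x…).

FIX = (r2, 0x05)

0: ✓ CMP  NZCV=1000
1: ✓ MOVLS  r2←0x05
2: · SUBVS
3: ✓ MOVNE  r1←0x02
4: ✓ CMP  NZCV=1000
5: · MOVGT
6: · MOVEQ
7: ✓ CMP  NZCV=0000
8: ✓ MOVNE  r3←0x32
9: ✓ MOVPL  r3←0xeb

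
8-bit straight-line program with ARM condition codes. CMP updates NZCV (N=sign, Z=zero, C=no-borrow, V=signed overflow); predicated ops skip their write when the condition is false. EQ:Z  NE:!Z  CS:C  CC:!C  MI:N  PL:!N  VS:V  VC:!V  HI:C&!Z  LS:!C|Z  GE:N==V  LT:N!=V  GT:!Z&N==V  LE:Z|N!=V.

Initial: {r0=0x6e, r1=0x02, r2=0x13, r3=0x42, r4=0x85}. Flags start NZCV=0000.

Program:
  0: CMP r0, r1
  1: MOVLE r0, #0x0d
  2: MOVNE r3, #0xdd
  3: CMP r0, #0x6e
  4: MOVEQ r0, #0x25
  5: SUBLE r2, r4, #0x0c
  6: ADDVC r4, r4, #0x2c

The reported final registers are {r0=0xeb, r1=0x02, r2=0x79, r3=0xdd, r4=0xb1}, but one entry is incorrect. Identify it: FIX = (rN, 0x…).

0: ✓ CMP  NZCV=0010
1: · MOVLE
2: ✓ MOVNE  r3←0xdd
3: ✓ CMP  NZCV=0110
4: ✓ MOVEQ  r0←0x25
5: ✓ SUBLE  r2←0x79
6: ✓ ADDVC  r4←0xb1

FIX = (r0, 0x25)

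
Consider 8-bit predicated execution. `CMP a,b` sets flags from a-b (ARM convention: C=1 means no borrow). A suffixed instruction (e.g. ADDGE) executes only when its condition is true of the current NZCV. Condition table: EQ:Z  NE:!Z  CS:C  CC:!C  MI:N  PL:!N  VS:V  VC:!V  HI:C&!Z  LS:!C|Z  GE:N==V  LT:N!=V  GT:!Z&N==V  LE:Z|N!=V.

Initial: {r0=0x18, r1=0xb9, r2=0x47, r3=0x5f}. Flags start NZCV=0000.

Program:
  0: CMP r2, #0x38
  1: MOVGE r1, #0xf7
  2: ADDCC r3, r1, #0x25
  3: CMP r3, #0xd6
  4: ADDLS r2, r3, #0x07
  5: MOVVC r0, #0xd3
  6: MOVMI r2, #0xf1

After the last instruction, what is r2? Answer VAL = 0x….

[0] flags=0010 → (cmp)
[1] flags=0010 GE?T → r1=0xf7
[2] flags=0010 CC?F → skip
[3] flags=1001 → (cmp)
[4] flags=1001 LS?T → r2=0x66
[5] flags=1001 VC?F → skip
[6] flags=1001 MI?T → r2=0xf1

VAL = 0xf1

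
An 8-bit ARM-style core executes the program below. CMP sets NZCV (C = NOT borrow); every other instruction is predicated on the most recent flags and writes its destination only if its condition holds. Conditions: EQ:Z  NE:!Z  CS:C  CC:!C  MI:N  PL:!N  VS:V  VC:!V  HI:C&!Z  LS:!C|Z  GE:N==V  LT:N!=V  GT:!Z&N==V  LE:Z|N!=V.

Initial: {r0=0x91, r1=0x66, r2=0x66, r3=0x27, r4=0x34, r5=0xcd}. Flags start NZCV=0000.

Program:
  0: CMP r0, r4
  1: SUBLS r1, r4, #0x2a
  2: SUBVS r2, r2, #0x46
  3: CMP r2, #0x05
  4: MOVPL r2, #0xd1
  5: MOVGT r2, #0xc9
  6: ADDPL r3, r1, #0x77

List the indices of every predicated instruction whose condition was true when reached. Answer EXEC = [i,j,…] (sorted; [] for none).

EXEC = [2,4,5,6]

0: ✓ CMP  NZCV=0011
1: · SUBLS
2: ✓ SUBVS  r2←0x20
3: ✓ CMP  NZCV=0010
4: ✓ MOVPL  r2←0xd1
5: ✓ MOVGT  r2←0xc9
6: ✓ ADDPL  r3←0xdd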